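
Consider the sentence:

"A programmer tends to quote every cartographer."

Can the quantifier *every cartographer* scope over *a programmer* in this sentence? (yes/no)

Yes

Raising constructions are monoclausal for scope purposes; *every cartographer* is not separated from *a programmer* by any island.
QR within a single clause is free, so the lower quantifier may take scope over the higher one.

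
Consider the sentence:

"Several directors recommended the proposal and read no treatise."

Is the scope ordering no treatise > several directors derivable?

Structurally, *no treatise* is inside one conjunct of the coordinate structure (*read no treatise*).
The Coordinate Structure Constraint blocks movement (including QR) out of a single conjunct.
So *no treatise* cannot raise high enough to outscope *several directors*; only the surface ordering *several directors* > *no treatise* is available.

No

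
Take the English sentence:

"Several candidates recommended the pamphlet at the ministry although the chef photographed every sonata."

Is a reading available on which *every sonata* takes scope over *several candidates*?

No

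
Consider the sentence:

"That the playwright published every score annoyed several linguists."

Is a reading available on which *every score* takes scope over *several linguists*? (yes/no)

The target quantifier *every score* is part of the sentential subject *that the playwright published every score*.
The subject-island constraint blocks QR out of a clausal subject.
The ordering *every score* > *several linguists* is therefore underivable.

No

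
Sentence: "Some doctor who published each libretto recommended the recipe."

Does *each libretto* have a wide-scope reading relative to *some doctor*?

The target quantifier *each libretto* is part of the relative clause *who published each libretto*.
The relative clause forms an island for QR, so the quantifier is confined to the head noun's restrictor.
The inverse ordering *each libretto* > *some doctor* is therefore underivable.

No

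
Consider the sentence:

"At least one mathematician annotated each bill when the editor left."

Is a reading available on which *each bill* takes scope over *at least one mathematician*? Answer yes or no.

Yes

The adjunct island is irrelevant here — *each bill* and *at least one mathematician* are both in the matrix clause.
Clause-internal QR can adjoin the lower DP above the subject, yielding the inverse reading.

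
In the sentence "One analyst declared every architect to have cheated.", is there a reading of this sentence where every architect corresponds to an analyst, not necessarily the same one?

The described interpretation is the *every architect* > *one analyst* scoping.
*every architect* is an ECM subject; ECM complements are not islands, and the embedded quantifier may take matrix scope.
No island intervenes, so both surface and inverse scope are derivable.

Yes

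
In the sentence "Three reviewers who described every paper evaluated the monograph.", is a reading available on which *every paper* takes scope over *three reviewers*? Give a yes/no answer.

The DP *every paper* is contained in the relative clause *who described every paper*.
QR out of a relative clause is ruled out by the relative-clause island constraint.
Hence only narrow scope for *every paper* (under *three reviewers*) survives.

No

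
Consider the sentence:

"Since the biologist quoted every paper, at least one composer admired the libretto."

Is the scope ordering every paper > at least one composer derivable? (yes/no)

*every paper* occurs within the adjunct clause *since the biologist quoted every paper*.
The adjunct-island constraint bars QR out of an adverbial clause.
So the wide-scope reading for *every paper* is blocked.

No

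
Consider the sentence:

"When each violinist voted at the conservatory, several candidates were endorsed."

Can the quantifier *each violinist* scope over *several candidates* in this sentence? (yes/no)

No

*each violinist* sits inside the adjunct clause *when each violinist voted at the conservatory*.
Since the clause is an adjunct (not a complement), the Adjunct Condition blocks QR across its edge.
*each violinist* > *several candidates* would require crossing that boundary, which is illicit.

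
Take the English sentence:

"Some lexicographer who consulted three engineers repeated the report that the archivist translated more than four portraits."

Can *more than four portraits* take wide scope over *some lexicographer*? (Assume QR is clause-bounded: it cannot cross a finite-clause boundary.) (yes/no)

*more than four portraits* occurs within the complex NP *the report that the archivist translated more than four portraits*.
Since the clause is the complement of a nominal head, the CNPC blocks scope extraction.
*more than four portraits* > *some lexicographer* would require crossing that boundary, which is illicit.

No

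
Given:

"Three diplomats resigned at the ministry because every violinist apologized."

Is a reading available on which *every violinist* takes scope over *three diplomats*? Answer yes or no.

*every violinist* sits inside the adjunct clause *because every violinist apologized*.
Adjunct clauses are scope islands: a quantifier inside an adjunct cannot raise into the matrix clause.
The inverse ordering *every violinist* > *three diplomats* is therefore underivable.

No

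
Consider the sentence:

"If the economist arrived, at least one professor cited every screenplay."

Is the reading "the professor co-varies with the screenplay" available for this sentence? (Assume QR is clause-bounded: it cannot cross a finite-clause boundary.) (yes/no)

The described interpretation is the *every screenplay* > *at least one professor* scoping.
*every screenplay* is a matrix argument; the adjunct is an island but the target quantifier is outside it.
No island intervenes, so both surface and inverse scope are derivable.

Yes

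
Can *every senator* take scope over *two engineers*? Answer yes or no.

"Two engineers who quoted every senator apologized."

*every senator* occurs within the relative clause *who quoted every senator*.
A relative clause is a scope island — quantifier raising cannot cross its boundary.
So *every senator* cannot raise to a position above *two engineers*.

No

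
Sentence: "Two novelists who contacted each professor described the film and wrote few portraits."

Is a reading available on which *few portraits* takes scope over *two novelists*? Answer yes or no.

No

The DP *few portraits* is contained in one conjunct of the coordinate structure (*wrote few portraits*).
A quantifier cannot raise out of one conjunct of a coordination across the whole coordinate structure — the CSC applies to QR.
Hence only narrow scope for *few portraits* (under *two novelists*) survives.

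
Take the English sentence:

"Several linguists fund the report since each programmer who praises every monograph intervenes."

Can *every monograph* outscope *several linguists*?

No

*every monograph* is embedded in the relative clause *who praises every monograph*, which is itself inside the adjunct *since each programmer who praises every monograph intervenes*.
The quantifier would have to escape first the RC and then the adjunct — two independent island violations.
*every monograph* > *several linguists* would require crossing that boundary, which is illicit.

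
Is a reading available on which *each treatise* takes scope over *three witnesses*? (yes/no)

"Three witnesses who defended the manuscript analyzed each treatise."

*each treatise* is a matrix argument; only *three witnesses* is modified by the relative clause *who defended the manuscript*, so the RC island is irrelevant to the target quantifier.
Clause-internal QR can adjoin the lower DP above the subject, yielding the inverse reading.

Yes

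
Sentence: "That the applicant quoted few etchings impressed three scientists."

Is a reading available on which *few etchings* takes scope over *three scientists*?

No

*few etchings* sits inside the sentential subject *that the applicant quoted few etchings*.
Subjects — clausal subjects included — are islands for extraction, and QR is no exception.
*few etchings* > *three scientists* would require crossing that boundary, which is illicit.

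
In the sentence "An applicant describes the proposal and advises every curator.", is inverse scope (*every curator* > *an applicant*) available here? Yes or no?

No

The DP *every curator* is contained in one conjunct of the coordinate structure (*advises every curator*).
QR out of a conjunct would have to apply non-ATB, which the CSC forbids.
There is no licit LF on which *every curator* c-commands *an applicant*.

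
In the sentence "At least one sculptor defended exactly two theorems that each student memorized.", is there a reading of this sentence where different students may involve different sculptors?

No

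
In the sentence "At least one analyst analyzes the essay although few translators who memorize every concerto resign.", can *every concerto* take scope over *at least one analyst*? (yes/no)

*every concerto* is embedded in the relative clause *who memorize every concerto*, which is itself inside the adjunct *although few translators who memorize every concerto resign*.
Two island boundaries intervene — the relative clause and the adjunct. Either alone would block QR.
*every concerto* is confined to the island and cannot take scope over *at least one analyst*.
(Only the surface reading survives: one fixed analyst with respect to all the relevant concertos.)

No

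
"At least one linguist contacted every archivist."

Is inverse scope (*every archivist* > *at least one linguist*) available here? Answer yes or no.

Yes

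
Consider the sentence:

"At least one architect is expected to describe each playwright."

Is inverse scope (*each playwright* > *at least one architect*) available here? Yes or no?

Yes

Infinitival complements of raising predicates do not block QR; *each playwright* and *at least one architect* are effectively clausemates.
QR within a single clause is free, so the lower quantifier may take scope over the higher one.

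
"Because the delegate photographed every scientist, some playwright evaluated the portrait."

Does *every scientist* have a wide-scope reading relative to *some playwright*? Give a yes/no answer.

The target quantifier *every scientist* is part of the adjunct clause *because the delegate photographed every scientist*.
Adjuncts are opaque for quantifier raising; a quantifier in an adjunct stays inside it.
The ordering *every scientist* > *some playwright* is therefore underivable.

No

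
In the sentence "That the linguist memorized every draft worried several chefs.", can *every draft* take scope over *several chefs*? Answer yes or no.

No

The DP *every draft* is contained in the sentential subject *that the linguist memorized every draft*.
The Sentential Subject Constraint rules out raising the quantifier out of the that-clause subject.
So the wide-scope reading for *every draft* is blocked.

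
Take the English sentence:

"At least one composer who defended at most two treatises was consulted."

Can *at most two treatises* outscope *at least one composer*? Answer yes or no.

No

*at most two treatises* sits inside the relative clause *who defended at most two treatises*.
QR out of a relative clause is ruled out by the relative-clause island constraint.
So the wide-scope reading for *at most two treatises* is blocked.
(Only the surface reading survives: one fixed composer with respect to all the relevant treatises.)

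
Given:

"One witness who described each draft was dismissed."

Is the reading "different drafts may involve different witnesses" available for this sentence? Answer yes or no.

The paraphrase describes the scope ordering *each draft* > *one witness*.
*each draft* occurs within the relative clause *who described each draft*.
Quantifiers inside a relative clause are trapped there; the RC boundary blocks QR.
So *each draft* cannot raise to a position above *one witness*.

No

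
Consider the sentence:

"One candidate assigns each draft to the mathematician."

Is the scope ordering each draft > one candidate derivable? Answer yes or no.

Both DPs are arguments of the same predicate; there is no clause or island boundary between them.
With no island boundary between them, the object can take inverse scope over the subject via ordinary QR within the clause.
So *each draft* > *one candidate* is among the available readings.

Yes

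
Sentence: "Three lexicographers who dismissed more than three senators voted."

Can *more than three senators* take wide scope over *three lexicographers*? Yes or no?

No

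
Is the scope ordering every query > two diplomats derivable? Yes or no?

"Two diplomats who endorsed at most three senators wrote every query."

The relative clause *who endorsed at most three senators* modifies *two diplomats*, but *every query* is not inside that relative clause — it is an argument of the matrix verb.
QR within a single clause is free, so the lower quantifier may take scope over the higher one.
So *every query* > *two diplomats* is among the available readings.

Yes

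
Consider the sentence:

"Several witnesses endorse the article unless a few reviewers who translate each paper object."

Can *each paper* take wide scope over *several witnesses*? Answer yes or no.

No

The DP *each paper* is contained in the relative clause *who translate each paper*, which is itself inside the adjunct *unless a few reviewers who translate each paper object*.
Two island boundaries intervene — the relative clause and the adjunct. Either alone would block QR.
So *each paper* cannot raise to a position above *several witnesses*.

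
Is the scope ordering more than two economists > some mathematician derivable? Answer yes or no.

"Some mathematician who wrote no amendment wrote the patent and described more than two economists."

No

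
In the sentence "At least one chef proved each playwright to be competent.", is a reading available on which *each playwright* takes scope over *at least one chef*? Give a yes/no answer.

The ECM infinitive is scope-transparent — *each playwright* is free to raise above *at least one chef*.
No island intervenes, so both surface and inverse scope are derivable.
So *each playwright* > *at least one chef* is among the available readings.

Yes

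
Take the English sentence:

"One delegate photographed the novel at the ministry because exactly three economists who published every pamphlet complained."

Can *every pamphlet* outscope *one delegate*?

No

*every pamphlet* is embedded in the relative clause *who published every pamphlet*, which is itself inside the adjunct *because exactly three economists who published every pamphlet complained*.
Nested islands: the RC island is itself inside an adjunct island, so wide scope is doubly excluded.
So *every pamphlet* cannot raise to a position above *one delegate*.
(Only the surface reading survives: one fixed delegate with respect to all the relevant pamphlets.)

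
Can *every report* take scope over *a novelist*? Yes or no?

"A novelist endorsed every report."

Both DPs are arguments of the same predicate; there is no clause or island boundary between them.
QR within a single clause is free, so the lower quantifier may take scope over the higher one.

Yes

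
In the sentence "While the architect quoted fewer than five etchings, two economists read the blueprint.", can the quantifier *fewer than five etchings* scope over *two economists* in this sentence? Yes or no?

The target quantifier *fewer than five etchings* is part of the adjunct clause *while the architect quoted fewer than five etchings*.
Adjunct clauses are scope islands: a quantifier inside an adjunct cannot raise into the matrix clause.
So the wide-scope reading for *fewer than five etchings* is blocked.

No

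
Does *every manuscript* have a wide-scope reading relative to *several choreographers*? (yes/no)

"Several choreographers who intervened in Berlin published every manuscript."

Yes

The relative clause *who intervened in Berlin* modifies *several choreographers*, but *every manuscript* is not inside that relative clause — it is an argument of the matrix verb.
Nothing blocks QR of the lower DP to a position above the higher one, so inverse scope is available.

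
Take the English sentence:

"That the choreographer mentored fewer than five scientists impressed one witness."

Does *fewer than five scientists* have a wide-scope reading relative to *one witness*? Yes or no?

No

The target quantifier *fewer than five scientists* is part of the sentential subject *that the choreographer mentored fewer than five scientists*.
Sentential subjects are islands: a quantifier inside the subject clause cannot raise over the matrix predicate.
So the wide-scope reading for *fewer than five scientists* is blocked.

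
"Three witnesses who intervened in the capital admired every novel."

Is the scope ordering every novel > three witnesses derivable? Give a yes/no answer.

Although the sentence contains a relative clause (*who intervened in the capital*), *every novel* is outside it, in the matrix VP.
QR within a single clause is free, so the lower quantifier may take scope over the higher one.

Yes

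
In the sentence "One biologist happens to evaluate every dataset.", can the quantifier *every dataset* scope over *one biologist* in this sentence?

Yes

The matrix predicate is a raising verb, whose infinitival complement is not a scope island — *every dataset* can QR into the matrix clause.
No island intervenes, so both surface and inverse scope are derivable.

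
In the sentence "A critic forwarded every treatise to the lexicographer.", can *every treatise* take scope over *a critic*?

*every treatise* and *a critic* are in the same minimal clause.
QR within a single clause is free, so the lower quantifier may take scope over the higher one.
So *every treatise* > *a critic* is among the available readings.

Yes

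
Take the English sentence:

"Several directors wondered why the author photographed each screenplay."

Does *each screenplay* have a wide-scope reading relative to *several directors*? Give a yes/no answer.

*each screenplay* occurs within the embedded question *why the author photographed each screenplay*.
Embedded wh-clauses are opaque for QR, so the quantifier stays inside the question.
*each screenplay* > *several directors* would require crossing that boundary, which is illicit.

No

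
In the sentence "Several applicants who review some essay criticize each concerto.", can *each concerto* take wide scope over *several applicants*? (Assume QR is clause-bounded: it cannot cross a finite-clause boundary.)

Yes

The RC *who review some essay* is an island, but *each concerto* is not inside it — it is the matrix object, a clausemate of *several applicants*.
No island intervenes, so both surface and inverse scope are derivable.
So *each concerto* > *several applicants* is among the available readings.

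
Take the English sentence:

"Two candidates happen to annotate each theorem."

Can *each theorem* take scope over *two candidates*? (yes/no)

The matrix predicate is a raising verb, whose infinitival complement is not a scope island — *each theorem* can QR into the matrix clause.
Ordinary QR to a clause-peripheral position gives the wide-scope LF for the lower DP.

Yes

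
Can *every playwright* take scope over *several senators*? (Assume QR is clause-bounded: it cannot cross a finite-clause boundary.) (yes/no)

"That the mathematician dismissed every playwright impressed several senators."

No

Structurally, *every playwright* is inside the sentential subject *that the mathematician dismissed every playwright*.
The subject-island constraint blocks QR out of a clausal subject.
So the wide-scope reading for *every playwright* is blocked.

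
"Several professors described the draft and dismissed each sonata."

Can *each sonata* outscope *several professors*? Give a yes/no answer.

No

The DP *each sonata* is contained in one conjunct of the coordinate structure (*dismissed each sonata*).
Asymmetric QR out of one conjunct violates the Coordinate Structure Constraint.
There is no licit LF on which *each sonata* c-commands *several professors*.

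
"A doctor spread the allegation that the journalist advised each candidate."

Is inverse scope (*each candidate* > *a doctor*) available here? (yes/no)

*each candidate* sits inside the complex NP *the allegation that the journalist advised each candidate*.
Since the clause is the complement of a nominal head, the CNPC blocks scope extraction.
So *each candidate* cannot raise to a position above *a doctor*.
(Only the surface reading survives: one fixed doctor with respect to all the relevant candidates.)

No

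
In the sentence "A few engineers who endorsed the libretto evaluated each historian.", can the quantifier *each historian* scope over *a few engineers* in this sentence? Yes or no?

Yes

*each historian* is a matrix argument; only *a few engineers* is modified by the relative clause *who endorsed the libretto*, so the RC island is irrelevant to the target quantifier.
QR within a single clause is free, so the lower quantifier may take scope over the higher one.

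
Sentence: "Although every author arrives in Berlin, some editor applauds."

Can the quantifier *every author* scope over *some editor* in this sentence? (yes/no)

No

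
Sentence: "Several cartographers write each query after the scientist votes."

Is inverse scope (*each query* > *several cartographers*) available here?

Yes

The adjunct clause does not contain *each query*, which is the matrix object.
Clause-internal QR can adjoin the lower DP above the subject, yielding the inverse reading.
So *each query* > *several cartographers* is among the available readings.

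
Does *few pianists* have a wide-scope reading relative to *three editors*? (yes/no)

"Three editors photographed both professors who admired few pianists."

The DP *few pianists* is contained in the relative clause *who admired few pianists* modifying *both professors*.
QR out of a relative clause is ruled out by the relative-clause island constraint.
*few pianists* > *three editors* would require crossing that boundary, which is illicit.

No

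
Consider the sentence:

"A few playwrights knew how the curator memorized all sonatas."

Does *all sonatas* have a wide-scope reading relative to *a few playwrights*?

No

The target quantifier *all sonatas* is part of the embedded question *how the curator memorized all sonatas*.
An indirect question is a wh-island; the filled [Spec,CP] blocks QR across the CP edge.
So *all sonatas* cannot raise high enough to outscope *a few playwrights*; only the surface ordering *a few playwrights* > *all sonatas* is available.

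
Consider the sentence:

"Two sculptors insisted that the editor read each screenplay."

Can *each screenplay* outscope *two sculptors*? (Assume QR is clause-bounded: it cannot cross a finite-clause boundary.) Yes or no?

No

*each screenplay* occurs within the finite complement clause *that the editor read each screenplay*.
Finite CP is the ceiling for QR here, by assumption.
*each screenplay* > *two sculptors* would require crossing that boundary, which is illicit.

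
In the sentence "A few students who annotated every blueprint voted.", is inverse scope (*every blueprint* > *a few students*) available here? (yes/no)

No

The target quantifier *every blueprint* is part of the relative clause *who annotated every blueprint*.
A relative clause is a scope island — quantifier raising cannot cross its boundary.
There is no licit LF on which *every blueprint* c-commands *a few students*.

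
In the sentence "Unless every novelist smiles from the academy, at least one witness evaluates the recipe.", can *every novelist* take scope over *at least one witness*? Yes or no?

No

The DP *every novelist* is contained in the adjunct clause *unless every novelist smiles from the academy*.
Adverbial clauses are not L-marked, so they are barriers for QR — the quantifier cannot escape the adjunct.
So *every novelist* cannot raise to a position above *at least one witness*.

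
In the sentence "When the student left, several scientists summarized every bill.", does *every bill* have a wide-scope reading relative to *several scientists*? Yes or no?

Yes

The adjunct clause does not contain *every bill*, which is the matrix object.
Since no island is crossed, the inverse ordering is licensed alongside surface scope.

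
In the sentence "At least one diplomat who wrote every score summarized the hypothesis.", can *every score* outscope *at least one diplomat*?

No

The DP *every score* is contained in the relative clause *who wrote every score*.
Relative clauses are scope islands: a quantifier cannot QR out of a relative clause to take scope in the matrix clause.
So *every score* cannot raise high enough to outscope *at least one diplomat*; only the surface ordering *at least one diplomat* > *every score* is available.
(Only the surface reading survives: one fixed diplomat with respect to all the relevant scores.)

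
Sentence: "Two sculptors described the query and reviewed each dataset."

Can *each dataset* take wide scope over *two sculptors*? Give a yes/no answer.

Structurally, *each dataset* is inside one conjunct of the coordinate structure (*reviewed each dataset*).
The Coordinate Structure Constraint blocks movement (including QR) out of a single conjunct.
So the wide-scope reading for *each dataset* is blocked.

No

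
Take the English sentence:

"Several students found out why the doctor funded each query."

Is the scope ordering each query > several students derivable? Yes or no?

No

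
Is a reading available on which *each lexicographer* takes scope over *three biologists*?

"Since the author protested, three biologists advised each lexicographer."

Yes

Although there is an adjunct clause, *each lexicographer* is in the main clause, not inside the adjunct.
Since no island is crossed, the inverse ordering is licensed alongside surface scope.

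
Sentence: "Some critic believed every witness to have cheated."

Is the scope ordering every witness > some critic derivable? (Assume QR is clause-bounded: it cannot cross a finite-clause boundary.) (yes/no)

Yes

This is an ECM construction: *every witness* is the infinitival subject, Case-marked by the matrix verb, and the infinitive is transparent for QR.
Clause-internal QR can adjoin the lower DP above the subject, yielding the inverse reading.
The sentence is scopally ambiguous between *some critic* > *every witness* and *every witness* > *some critic*.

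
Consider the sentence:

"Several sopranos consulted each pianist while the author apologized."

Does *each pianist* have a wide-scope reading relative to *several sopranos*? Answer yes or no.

The adjunct clause does not contain *each pianist*, which is the matrix object.
No island intervenes, so both surface and inverse scope are derivable.

Yes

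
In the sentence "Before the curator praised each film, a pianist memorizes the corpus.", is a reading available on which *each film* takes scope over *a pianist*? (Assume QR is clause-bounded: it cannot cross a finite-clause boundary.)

No

*each film* is embedded in the adjunct clause *before the curator praised each film*.
Scope out of an adjunct clause is unavailable: QR respects the adjunct-island constraint.
*each film* is confined to the island and cannot take scope over *a pianist*.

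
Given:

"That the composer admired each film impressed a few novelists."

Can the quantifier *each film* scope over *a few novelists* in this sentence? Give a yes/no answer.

No

The target quantifier *each film* is part of the sentential subject *that the composer admired each film*.
Subjects — clausal subjects included — are islands for extraction, and QR is no exception.
There is no licit LF on which *each film* c-commands *a few novelists*.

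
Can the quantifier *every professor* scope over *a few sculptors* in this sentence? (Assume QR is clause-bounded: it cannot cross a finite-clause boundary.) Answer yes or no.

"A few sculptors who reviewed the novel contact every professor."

Although the sentence contains a relative clause (*who reviewed the novel*), *every professor* is outside it, in the matrix VP.
Ordinary QR to a clause-peripheral position gives the wide-scope LF for the lower DP.
So *every professor* > *a few sculptors* is among the available readings.

Yes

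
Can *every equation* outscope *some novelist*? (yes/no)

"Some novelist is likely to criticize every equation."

Yes

Infinitival complements of raising predicates do not block QR; *every equation* and *some novelist* are effectively clausemates.
Ordinary QR to a clause-peripheral position gives the wide-scope LF for the lower DP.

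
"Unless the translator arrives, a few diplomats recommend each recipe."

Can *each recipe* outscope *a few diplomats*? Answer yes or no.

Yes

The adjunct island is irrelevant here — *each recipe* and *a few diplomats* are both in the matrix clause.
Clause-internal QR can adjoin the lower DP above the subject, yielding the inverse reading.
The sentence is scopally ambiguous between *a few diplomats* > *each recipe* and *each recipe* > *a few diplomats*.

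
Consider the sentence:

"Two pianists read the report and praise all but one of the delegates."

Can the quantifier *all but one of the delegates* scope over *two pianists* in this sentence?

The DP *all but one of the delegates* is contained in one conjunct of the coordinate structure (*praise all but one of the delegates*).
A quantifier cannot raise out of one conjunct of a coordination across the whole coordinate structure — the CSC applies to QR.
*all but one of the delegates* is confined to the island and cannot take scope over *two pianists*.

No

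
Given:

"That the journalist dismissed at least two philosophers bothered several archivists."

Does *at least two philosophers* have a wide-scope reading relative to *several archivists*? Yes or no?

*at least two philosophers* sits inside the sentential subject *that the journalist dismissed at least two philosophers*.
The subject-island constraint blocks QR out of a clausal subject.
So *at least two philosophers* cannot raise to a position above *several archivists*.

No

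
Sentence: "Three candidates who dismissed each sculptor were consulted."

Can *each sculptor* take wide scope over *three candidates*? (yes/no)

No

The DP *each sculptor* is contained in the relative clause *who dismissed each sculptor*.
Quantifiers inside a relative clause are trapped there; the RC boundary blocks QR.
Hence only narrow scope for *each sculptor* (under *three candidates*) survives.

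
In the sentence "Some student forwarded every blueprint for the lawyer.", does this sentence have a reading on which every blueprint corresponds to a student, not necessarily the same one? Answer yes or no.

This is the *every blueprint* > *some student* reading.
*some student* and *every blueprint* are co-arguments of the matrix verb, with nothing but a clause-internal boundary between them.
Ordinary QR to a clause-peripheral position gives the wide-scope LF for the lower DP.

Yes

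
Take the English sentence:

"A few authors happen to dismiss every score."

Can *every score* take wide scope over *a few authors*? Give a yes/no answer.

Yes

Raising constructions are monoclausal for scope purposes; *every score* is not separated from *a few authors* by any island.
With no island boundary between them, the object can take inverse scope over the subject via ordinary QR within the clause.
The sentence is scopally ambiguous between *a few authors* > *every score* and *every score* > *a few authors*.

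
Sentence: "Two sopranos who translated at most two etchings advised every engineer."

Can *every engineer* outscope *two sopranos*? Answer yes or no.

*every engineer* is a matrix argument; only *two sopranos* is modified by the relative clause *who translated at most two etchings*, so the RC island is irrelevant to the target quantifier.
QR within a single clause is free, so the lower quantifier may take scope over the higher one.

Yes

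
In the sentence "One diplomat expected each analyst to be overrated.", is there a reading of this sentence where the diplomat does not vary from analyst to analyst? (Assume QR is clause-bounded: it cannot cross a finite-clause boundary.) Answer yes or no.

Yes

The paraphrase describes the scope ordering *one diplomat* > *each analyst*.
That is the surface-scope ordering, which is always one of the available readings — island constraints only ever restrict inverse scope.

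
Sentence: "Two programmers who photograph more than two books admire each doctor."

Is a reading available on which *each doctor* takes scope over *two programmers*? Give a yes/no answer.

*each doctor* sits in the matrix clause, not in the relative clause on *two programmers*.
With no island boundary between them, the object can take inverse scope over the subject via ordinary QR within the clause.
So *each doctor* > *two programmers* is among the available readings.

Yes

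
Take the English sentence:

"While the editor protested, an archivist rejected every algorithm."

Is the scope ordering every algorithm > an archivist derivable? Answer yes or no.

Yes

The adjunct clause does not contain *every algorithm*, which is the matrix object.
Nothing blocks QR of the lower DP to a position above the higher one, so inverse scope is available.
So *every algorithm* > *an archivist* is among the available readings.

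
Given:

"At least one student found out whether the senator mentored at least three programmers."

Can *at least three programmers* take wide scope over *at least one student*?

*at least three programmers* sits inside the embedded question *whether the senator mentored at least three programmers*.
QR across an interrogative CP boundary is ruled out as a wh-island violation.
The inverse ordering *at least three programmers* > *at least one student* is therefore underivable.
(Only the surface reading survives: one fixed student with respect to all the relevant programmers.)

No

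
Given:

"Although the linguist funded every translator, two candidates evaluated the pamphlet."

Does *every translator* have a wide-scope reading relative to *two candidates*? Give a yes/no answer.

*every translator* is embedded in the adjunct clause *although the linguist funded every translator*.
Adjuncts are opaque for quantifier raising; a quantifier in an adjunct stays inside it.
*every translator* is confined to the island and cannot take scope over *two candidates*.

No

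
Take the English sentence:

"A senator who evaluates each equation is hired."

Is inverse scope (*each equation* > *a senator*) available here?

*each equation* occurs within the relative clause *who evaluates each equation*.
A relative clause is a scope island — quantifier raising cannot cross its boundary.
*each equation* is confined to the island and cannot take scope over *a senator*.

No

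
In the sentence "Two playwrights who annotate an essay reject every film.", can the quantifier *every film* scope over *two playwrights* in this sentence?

Yes

The relative clause *who annotate an essay* modifies *two playwrights*, but *every film* is not inside that relative clause — it is an argument of the matrix verb.
With no island boundary between them, the object can take inverse scope over the subject via ordinary QR within the clause.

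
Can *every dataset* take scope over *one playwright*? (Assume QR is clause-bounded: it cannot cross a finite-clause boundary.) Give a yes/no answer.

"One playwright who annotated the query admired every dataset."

Yes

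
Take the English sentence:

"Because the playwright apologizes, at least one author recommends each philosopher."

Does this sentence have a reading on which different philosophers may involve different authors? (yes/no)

That reading corresponds to *each philosopher* > *at least one author*.
The adjunct clause does not contain *each philosopher*, which is the matrix object.
QR within a single clause is free, so the lower quantifier may take scope over the higher one.
Both orderings are possible: *at least one author* > *each philosopher* and *each philosopher* > *at least one author*.

Yes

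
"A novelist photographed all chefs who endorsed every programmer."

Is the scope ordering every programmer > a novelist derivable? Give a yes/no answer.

The DP *every programmer* is contained in the relative clause *who endorsed every programmer* modifying *all chefs*.
Relative clauses block scope extraction: QR cannot target a position outside the modified NP.
Hence only narrow scope for *every programmer* (under *a novelist*) survives.
(Only the surface reading survives: one fixed novelist with respect to all the relevant programmers.)

No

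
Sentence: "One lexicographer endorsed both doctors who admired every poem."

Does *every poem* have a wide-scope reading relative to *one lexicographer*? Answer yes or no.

*every poem* sits inside the relative clause *who admired every poem* modifying *both doctors*.
QR out of a relative clause is ruled out by the relative-clause island constraint.
So the wide-scope reading for *every poem* is blocked.
(Only the surface reading survives: one fixed lexicographer with respect to all the relevant poems.)

No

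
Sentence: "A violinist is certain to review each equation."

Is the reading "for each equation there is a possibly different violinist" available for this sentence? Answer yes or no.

This is the *each equation* > *a violinist* reading.
The matrix predicate is a raising verb, whose infinitival complement is not a scope island — *each equation* can QR into the matrix clause.
QR within a single clause is free, so the lower quantifier may take scope over the higher one.
Both orderings are possible: *a violinist* > *each equation* and *each equation* > *a violinist*.

Yes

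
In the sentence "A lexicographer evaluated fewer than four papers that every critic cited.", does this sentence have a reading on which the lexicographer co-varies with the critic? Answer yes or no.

No

The paraphrase describes the scope ordering *every critic* > *a lexicographer*.
*every critic* occurs within the relative clause *that every critic cited* modifying *fewer than four papers*.
The relative clause forms an island for QR, so the quantifier is confined to the head noun's restrictor.
So *every critic* cannot raise high enough to outscope *a lexicographer*; only the surface ordering *a lexicographer* > *every critic* is available.
(Only the surface reading survives: one fixed lexicographer with respect to all the relevant critics.)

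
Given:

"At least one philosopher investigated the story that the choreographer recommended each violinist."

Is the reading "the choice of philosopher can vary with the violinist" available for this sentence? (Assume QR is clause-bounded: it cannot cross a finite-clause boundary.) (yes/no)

The paraphrase describes the scope ordering *each violinist* > *at least one philosopher*.
The DP *each violinist* is contained in the complex NP *the story that the choreographer recommended each violinist*.
The complex NP is opaque for QR — the quantifier is frozen inside the noun's complement.
*each violinist* is confined to the island and cannot take scope over *at least one philosopher*.

No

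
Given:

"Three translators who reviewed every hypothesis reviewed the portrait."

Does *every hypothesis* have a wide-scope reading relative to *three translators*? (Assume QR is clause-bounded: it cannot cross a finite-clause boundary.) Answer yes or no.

No

The DP *every hypothesis* is contained in the relative clause *who reviewed every hypothesis*.
Relative clauses are scope islands: a quantifier cannot QR out of a relative clause to take scope in the matrix clause.
Hence only narrow scope for *every hypothesis* (under *three translators*) survives.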